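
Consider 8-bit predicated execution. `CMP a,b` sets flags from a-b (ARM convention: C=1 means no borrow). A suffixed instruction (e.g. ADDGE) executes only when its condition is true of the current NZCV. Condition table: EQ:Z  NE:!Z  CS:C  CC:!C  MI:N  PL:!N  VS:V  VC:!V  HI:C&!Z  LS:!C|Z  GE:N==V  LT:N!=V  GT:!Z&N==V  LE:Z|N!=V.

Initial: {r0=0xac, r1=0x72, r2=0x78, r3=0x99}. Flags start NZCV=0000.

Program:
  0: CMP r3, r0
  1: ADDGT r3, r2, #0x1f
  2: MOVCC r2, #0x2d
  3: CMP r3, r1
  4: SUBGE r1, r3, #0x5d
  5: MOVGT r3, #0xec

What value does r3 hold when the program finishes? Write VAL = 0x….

0: ✓ CMP  NZCV=1000
1: · ADDGT
2: ✓ MOVCC  r2←0x2d
3: ✓ CMP  NZCV=0011
4: · SUBGE
5: · MOVGT

VAL = 0x99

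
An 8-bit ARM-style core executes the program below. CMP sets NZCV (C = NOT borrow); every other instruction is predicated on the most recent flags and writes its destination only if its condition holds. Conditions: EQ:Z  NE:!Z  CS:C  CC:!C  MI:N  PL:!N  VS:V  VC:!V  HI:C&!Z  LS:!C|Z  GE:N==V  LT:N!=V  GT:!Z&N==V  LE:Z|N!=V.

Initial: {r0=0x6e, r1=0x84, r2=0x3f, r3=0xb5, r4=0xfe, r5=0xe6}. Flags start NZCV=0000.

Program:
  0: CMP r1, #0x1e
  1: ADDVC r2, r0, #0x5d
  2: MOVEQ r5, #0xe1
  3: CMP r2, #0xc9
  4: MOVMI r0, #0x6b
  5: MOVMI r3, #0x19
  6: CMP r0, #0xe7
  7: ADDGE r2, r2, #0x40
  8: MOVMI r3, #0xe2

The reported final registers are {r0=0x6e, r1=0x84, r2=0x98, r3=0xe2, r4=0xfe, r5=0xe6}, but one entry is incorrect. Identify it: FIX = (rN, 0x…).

0: ✓ CMP  NZCV=0011
1: · ADDVC
2: · MOVEQ
3: ✓ CMP  NZCV=0000
4: · MOVMI
5: · MOVMI
6: ✓ CMP  NZCV=1001
7: ✓ ADDGE  r2←0x7f
8: ✓ MOVMI  r3←0xe2

FIX = (r2, 0x7f)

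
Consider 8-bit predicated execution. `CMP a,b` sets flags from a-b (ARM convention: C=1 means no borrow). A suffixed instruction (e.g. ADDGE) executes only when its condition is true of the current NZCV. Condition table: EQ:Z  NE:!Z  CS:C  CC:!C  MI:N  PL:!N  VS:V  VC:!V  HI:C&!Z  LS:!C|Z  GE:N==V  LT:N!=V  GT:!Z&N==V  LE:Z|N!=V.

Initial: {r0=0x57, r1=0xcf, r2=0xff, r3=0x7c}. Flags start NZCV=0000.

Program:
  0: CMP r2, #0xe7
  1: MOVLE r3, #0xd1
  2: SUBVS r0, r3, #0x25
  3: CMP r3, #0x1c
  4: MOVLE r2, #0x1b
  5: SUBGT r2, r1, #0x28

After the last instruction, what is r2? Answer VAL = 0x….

0: ✓ CMP  NZCV=0010
1: · MOVLE
2: · SUBVS
3: ✓ CMP  NZCV=0010
4: · MOVLE
5: ✓ SUBGT  r2←0xa7

VAL = 0xa7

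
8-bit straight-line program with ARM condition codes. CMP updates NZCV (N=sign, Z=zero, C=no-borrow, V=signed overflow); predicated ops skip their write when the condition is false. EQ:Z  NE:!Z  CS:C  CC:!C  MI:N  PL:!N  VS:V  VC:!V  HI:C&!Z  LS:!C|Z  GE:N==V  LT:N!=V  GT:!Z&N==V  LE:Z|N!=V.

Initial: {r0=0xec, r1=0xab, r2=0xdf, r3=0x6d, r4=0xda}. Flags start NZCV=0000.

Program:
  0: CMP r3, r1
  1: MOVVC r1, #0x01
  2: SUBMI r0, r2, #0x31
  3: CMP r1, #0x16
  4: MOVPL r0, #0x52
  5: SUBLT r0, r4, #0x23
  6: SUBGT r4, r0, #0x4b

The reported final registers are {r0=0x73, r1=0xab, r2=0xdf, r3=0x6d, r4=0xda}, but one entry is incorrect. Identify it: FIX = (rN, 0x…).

FIX = (r0, 0xb7)

[0] flags=1001 → (cmp)
[1] flags=1001 VC?F → skip
[2] flags=1001 MI?T → r0=0xae
[3] flags=1010 → (cmp)
[4] flags=1010 PL?F → skip
[5] flags=1010 LT?T → r0=0xb7
[6] flags=1010 GT?F → skip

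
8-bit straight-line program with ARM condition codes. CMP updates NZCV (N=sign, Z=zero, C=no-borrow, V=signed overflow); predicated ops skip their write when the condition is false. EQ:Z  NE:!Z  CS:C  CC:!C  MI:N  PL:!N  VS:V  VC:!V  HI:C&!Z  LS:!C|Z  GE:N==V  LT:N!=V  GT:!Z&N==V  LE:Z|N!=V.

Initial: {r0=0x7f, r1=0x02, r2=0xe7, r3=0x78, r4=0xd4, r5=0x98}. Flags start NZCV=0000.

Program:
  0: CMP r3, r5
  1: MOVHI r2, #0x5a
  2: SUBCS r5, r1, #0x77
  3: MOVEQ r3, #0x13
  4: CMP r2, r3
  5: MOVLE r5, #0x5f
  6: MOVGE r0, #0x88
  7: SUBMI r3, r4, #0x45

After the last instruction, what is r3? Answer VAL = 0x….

[0] flags=1001 → (cmp)
[1] flags=1001 HI?F → skip
[2] flags=1001 CS?F → skip
[3] flags=1001 EQ?F → skip
[4] flags=0011 → (cmp)
[5] flags=0011 LE?T → r5=0x5f
[6] flags=0011 GE?F → skip
[7] flags=0011 MI?F → skip

VAL = 0x78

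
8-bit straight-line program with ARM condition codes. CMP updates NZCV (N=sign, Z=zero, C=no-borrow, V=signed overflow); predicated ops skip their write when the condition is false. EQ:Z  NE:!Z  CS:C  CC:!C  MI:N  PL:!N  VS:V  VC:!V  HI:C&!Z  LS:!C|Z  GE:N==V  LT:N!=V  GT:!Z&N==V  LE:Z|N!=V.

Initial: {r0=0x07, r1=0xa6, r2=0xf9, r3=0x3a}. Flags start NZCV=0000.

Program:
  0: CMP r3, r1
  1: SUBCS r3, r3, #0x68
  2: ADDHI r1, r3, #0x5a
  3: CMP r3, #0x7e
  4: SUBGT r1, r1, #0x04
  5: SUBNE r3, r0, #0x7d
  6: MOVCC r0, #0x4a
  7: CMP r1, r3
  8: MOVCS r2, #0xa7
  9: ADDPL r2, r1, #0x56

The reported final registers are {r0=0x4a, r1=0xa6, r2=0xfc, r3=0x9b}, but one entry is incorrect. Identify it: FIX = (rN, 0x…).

FIX = (r3, 0x8a)

0: ✓ CMP  NZCV=1001
1: · SUBCS
2: · ADDHI
3: ✓ CMP  NZCV=1000
4: · SUBGT
5: ✓ SUBNE  r3←0x8a
6: ✓ MOVCC  r0←0x4a
7: ✓ CMP  NZCV=0010
8: ✓ MOVCS  r2←0xa7
9: ✓ ADDPL  r2←0xfc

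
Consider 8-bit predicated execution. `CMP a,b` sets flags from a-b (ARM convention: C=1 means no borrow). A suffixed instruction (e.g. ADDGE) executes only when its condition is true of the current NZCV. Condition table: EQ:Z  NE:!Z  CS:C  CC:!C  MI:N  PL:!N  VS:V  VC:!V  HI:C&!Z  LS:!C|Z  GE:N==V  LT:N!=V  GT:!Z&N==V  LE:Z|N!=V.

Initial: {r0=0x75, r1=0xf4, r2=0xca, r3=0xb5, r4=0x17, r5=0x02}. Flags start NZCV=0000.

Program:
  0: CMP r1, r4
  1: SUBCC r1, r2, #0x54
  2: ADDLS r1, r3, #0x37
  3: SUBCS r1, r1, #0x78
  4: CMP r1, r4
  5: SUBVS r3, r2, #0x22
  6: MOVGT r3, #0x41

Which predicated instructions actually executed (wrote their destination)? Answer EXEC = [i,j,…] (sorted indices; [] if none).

[0] flags=1010 → (cmp)
[1] flags=1010 CC?F → skip
[2] flags=1010 LS?F → skip
[3] flags=1010 CS?T → r1=0x7c
[4] flags=0010 → (cmp)
[5] flags=0010 VS?F → skip
[6] flags=0010 GT?T → r3=0x41

EXEC = [3,6]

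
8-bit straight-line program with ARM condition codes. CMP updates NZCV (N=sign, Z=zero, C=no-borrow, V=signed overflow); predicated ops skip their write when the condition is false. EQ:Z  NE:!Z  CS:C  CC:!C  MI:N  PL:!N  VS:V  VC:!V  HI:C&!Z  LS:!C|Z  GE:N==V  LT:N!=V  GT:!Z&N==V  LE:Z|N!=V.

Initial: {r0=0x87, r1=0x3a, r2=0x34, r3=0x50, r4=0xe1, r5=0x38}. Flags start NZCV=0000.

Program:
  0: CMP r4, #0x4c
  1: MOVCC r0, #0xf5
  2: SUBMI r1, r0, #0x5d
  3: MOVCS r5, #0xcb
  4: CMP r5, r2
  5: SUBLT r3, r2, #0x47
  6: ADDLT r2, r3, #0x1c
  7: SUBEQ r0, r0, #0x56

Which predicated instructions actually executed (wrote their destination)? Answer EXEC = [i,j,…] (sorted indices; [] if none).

EXEC = [2,3,5,6]

0: ✓ CMP  NZCV=1010
1: · MOVCC
2: ✓ SUBMI  r1←0x2a
3: ✓ MOVCS  r5←0xcb
4: ✓ CMP  NZCV=1010
5: ✓ SUBLT  r3←0xed
6: ✓ ADDLT  r2←0x09
7: · SUBEQ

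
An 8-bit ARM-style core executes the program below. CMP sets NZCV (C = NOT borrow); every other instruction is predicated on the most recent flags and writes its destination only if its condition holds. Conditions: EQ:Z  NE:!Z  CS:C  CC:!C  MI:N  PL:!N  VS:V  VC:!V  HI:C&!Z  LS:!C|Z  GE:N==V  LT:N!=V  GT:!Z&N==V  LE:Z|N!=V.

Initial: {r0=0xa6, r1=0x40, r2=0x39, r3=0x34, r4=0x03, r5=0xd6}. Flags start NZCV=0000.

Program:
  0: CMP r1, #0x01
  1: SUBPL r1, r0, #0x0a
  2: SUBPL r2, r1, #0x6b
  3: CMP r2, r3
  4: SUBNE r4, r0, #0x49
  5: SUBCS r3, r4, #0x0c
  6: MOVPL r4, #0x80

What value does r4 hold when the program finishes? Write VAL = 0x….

[0] flags=0010 → (cmp)
[1] flags=0010 PL?T → r1=0x9c
[2] flags=0010 PL?T → r2=0x31
[3] flags=1000 → (cmp)
[4] flags=1000 NE?T → r4=0x5d
[5] flags=1000 CS?F → skip
[6] flags=1000 PL?F → skip

VAL = 0x5d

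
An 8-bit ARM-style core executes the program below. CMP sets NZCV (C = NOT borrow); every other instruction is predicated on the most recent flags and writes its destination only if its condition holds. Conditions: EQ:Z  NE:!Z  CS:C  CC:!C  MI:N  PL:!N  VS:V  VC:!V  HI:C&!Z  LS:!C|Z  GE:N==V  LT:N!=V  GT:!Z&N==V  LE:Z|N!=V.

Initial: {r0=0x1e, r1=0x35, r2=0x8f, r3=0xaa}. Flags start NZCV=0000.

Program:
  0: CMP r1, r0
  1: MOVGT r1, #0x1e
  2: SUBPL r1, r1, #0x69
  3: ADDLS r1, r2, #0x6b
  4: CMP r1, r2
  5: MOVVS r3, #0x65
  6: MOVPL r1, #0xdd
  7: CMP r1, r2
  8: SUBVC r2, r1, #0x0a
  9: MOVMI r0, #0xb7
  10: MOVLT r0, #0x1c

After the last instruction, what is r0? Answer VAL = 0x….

[0] flags=0010 → (cmp)
[1] flags=0010 GT?T → r1=0x1e
[2] flags=0010 PL?T → r1=0xb5
[3] flags=0010 LS?F → skip
[4] flags=0010 → (cmp)
[5] flags=0010 VS?F → skip
[6] flags=0010 PL?T → r1=0xdd
[7] flags=0010 → (cmp)
[8] flags=0010 VC?T → r2=0xd3
[9] flags=0010 MI?F → skip
[10] flags=0010 LT?F → skip

VAL = 0x1e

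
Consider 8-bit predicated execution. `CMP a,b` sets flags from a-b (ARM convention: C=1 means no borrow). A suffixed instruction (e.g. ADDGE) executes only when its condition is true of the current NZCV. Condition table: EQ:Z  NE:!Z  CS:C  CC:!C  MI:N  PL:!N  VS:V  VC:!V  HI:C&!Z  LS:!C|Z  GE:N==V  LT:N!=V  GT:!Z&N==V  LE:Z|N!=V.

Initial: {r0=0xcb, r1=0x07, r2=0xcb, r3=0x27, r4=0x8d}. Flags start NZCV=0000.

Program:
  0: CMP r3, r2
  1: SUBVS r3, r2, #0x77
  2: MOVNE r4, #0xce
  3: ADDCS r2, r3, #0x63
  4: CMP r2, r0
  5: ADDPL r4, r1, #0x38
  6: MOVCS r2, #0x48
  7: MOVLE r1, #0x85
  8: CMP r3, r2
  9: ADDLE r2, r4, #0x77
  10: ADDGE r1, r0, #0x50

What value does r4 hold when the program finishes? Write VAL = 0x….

VAL = 0x3f

0: ✓ CMP  NZCV=0000
1: · SUBVS
2: ✓ MOVNE  r4←0xce
3: · ADDCS
4: ✓ CMP  NZCV=0110
5: ✓ ADDPL  r4←0x3f
6: ✓ MOVCS  r2←0x48
7: ✓ MOVLE  r1←0x85
8: ✓ CMP  NZCV=1000
9: ✓ ADDLE  r2←0xb6
10: · ADDGE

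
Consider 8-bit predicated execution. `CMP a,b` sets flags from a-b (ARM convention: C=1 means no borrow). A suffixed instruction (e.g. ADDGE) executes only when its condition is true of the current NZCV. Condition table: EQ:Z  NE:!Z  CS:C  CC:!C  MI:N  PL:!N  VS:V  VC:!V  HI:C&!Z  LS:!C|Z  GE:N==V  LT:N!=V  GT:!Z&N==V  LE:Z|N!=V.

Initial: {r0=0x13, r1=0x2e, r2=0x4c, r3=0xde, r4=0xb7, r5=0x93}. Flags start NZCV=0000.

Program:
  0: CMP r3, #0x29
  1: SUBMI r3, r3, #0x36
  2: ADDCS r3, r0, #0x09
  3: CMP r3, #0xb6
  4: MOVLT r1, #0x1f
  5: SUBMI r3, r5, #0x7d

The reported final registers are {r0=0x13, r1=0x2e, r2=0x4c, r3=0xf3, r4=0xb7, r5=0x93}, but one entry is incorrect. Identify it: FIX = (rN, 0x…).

FIX = (r3, 0x1c)

0: ✓ CMP  NZCV=1010
1: ✓ SUBMI  r3←0xa8
2: ✓ ADDCS  r3←0x1c
3: ✓ CMP  NZCV=0000
4: · MOVLT
5: · SUBMI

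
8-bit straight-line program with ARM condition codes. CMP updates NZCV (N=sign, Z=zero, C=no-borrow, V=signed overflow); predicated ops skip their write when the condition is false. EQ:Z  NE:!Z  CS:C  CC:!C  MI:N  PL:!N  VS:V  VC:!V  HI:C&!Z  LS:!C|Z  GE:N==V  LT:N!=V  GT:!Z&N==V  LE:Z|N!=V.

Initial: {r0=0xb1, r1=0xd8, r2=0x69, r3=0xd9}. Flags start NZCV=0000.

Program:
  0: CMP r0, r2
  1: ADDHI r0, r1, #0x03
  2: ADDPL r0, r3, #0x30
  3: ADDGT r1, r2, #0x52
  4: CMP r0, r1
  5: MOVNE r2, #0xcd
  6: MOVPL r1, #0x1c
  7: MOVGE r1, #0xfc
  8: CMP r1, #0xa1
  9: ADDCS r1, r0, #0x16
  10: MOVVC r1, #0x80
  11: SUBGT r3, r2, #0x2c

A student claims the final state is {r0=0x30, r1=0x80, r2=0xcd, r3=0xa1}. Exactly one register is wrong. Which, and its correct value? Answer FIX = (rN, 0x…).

FIX = (r0, 0x09)

0: ✓ CMP  NZCV=0011
1: ✓ ADDHI  r0←0xdb
2: ✓ ADDPL  r0←0x09
3: · ADDGT
4: ✓ CMP  NZCV=0000
5: ✓ MOVNE  r2←0xcd
6: ✓ MOVPL  r1←0x1c
7: ✓ MOVGE  r1←0xfc
8: ✓ CMP  NZCV=0010
9: ✓ ADDCS  r1←0x1f
10: ✓ MOVVC  r1←0x80
11: ✓ SUBGT  r3←0xa1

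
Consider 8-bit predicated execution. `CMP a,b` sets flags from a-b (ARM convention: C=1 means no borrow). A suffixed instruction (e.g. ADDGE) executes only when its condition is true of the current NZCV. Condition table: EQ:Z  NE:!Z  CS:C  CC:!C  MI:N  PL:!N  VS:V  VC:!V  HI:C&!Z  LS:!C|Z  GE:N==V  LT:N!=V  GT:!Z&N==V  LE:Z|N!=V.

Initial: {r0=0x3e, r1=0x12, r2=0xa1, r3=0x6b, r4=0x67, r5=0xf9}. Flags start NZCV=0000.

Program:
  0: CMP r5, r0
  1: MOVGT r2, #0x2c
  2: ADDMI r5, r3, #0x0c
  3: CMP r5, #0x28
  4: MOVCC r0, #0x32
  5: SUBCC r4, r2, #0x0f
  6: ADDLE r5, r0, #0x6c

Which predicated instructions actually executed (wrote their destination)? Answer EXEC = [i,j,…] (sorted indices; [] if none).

EXEC = [2]

0: ✓ CMP  NZCV=1010
1: · MOVGT
2: ✓ ADDMI  r5←0x77
3: ✓ CMP  NZCV=0010
4: · MOVCC
5: · SUBCC
6: · ADDLE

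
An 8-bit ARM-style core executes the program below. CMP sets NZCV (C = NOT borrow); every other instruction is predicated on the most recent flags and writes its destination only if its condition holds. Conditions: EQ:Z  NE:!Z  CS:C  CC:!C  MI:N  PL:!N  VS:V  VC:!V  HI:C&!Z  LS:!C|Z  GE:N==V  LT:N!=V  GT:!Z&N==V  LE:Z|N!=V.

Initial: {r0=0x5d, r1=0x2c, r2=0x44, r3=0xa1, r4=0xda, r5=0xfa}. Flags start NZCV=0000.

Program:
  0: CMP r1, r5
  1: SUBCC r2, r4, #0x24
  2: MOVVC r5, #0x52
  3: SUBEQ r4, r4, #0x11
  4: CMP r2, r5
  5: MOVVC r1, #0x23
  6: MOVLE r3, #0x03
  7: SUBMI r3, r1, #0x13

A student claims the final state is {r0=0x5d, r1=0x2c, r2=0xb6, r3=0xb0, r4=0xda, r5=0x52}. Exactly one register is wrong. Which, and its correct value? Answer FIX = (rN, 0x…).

0: ✓ CMP  NZCV=0000
1: ✓ SUBCC  r2←0xb6
2: ✓ MOVVC  r5←0x52
3: · SUBEQ
4: ✓ CMP  NZCV=0011
5: · MOVVC
6: ✓ MOVLE  r3←0x03
7: · SUBMI

FIX = (r3, 0x03)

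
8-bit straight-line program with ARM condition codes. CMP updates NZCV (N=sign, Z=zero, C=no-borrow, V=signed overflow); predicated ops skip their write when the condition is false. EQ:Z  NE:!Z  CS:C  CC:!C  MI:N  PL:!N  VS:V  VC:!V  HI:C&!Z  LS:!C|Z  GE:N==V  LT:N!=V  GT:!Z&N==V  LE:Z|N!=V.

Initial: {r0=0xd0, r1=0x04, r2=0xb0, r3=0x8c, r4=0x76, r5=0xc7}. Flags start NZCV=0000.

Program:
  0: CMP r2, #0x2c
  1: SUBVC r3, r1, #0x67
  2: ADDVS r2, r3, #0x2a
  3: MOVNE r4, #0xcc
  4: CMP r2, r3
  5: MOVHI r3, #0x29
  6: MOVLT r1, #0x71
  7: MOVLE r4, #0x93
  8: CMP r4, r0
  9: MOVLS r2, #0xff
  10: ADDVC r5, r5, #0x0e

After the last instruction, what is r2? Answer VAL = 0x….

VAL = 0xff

[0] flags=1010 → (cmp)
[1] flags=1010 VC?T → r3=0x9d
[2] flags=1010 VS?F → skip
[3] flags=1010 NE?T → r4=0xcc
[4] flags=0010 → (cmp)
[5] flags=0010 HI?T → r3=0x29
[6] flags=0010 LT?F → skip
[7] flags=0010 LE?F → skip
[8] flags=1000 → (cmp)
[9] flags=1000 LS?T → r2=0xff
[10] flags=1000 VC?T → r5=0xd5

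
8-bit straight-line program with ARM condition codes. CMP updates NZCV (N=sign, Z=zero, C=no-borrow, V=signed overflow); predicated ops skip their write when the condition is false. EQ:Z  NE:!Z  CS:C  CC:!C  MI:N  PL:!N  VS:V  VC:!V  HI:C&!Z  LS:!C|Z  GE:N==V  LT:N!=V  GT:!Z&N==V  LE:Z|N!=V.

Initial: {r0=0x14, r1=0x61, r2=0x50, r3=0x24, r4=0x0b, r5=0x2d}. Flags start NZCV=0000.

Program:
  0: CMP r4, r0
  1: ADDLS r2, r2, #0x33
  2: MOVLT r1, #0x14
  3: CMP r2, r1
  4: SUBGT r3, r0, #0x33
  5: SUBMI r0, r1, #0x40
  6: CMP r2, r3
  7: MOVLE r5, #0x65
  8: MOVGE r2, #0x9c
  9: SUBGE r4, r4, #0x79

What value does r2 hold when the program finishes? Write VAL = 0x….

0: ✓ CMP  NZCV=1000
1: ✓ ADDLS  r2←0x83
2: ✓ MOVLT  r1←0x14
3: ✓ CMP  NZCV=0011
4: · SUBGT
5: · SUBMI
6: ✓ CMP  NZCV=0011
7: ✓ MOVLE  r5←0x65
8: · MOVGE
9: · SUBGE

VAL = 0x83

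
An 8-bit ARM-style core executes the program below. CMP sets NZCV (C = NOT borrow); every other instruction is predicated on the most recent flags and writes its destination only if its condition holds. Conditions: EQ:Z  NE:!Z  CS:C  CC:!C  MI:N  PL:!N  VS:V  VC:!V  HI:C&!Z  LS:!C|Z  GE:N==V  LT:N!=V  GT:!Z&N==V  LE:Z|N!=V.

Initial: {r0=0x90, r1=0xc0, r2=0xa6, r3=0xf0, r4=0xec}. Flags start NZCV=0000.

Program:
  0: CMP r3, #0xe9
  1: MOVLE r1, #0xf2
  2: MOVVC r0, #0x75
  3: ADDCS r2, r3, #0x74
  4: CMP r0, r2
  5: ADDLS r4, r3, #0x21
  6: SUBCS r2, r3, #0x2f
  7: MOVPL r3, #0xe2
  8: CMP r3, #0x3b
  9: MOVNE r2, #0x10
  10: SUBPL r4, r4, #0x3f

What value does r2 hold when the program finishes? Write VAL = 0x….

[0] flags=0010 → (cmp)
[1] flags=0010 LE?F → skip
[2] flags=0010 VC?T → r0=0x75
[3] flags=0010 CS?T → r2=0x64
[4] flags=0010 → (cmp)
[5] flags=0010 LS?F → skip
[6] flags=0010 CS?T → r2=0xc1
[7] flags=0010 PL?T → r3=0xe2
[8] flags=1010 → (cmp)
[9] flags=1010 NE?T → r2=0x10
[10] flags=1010 PL?F → skip

VAL = 0x10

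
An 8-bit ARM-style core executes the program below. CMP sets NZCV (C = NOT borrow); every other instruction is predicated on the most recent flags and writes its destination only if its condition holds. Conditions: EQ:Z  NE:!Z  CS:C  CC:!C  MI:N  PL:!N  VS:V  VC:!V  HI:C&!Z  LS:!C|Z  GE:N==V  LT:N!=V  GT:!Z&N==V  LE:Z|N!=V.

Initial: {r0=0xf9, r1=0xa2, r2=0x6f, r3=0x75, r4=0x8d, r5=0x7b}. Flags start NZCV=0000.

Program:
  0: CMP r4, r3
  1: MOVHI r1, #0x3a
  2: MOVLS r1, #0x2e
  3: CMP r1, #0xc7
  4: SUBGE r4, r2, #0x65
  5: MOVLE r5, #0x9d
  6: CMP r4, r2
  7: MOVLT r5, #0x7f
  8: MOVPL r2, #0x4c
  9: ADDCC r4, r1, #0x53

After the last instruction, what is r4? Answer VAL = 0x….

VAL = 0x8d

[0] flags=0011 → (cmp)
[1] flags=0011 HI?T → r1=0x3a
[2] flags=0011 LS?F → skip
[3] flags=0000 → (cmp)
[4] flags=0000 GE?T → r4=0x0a
[5] flags=0000 LE?F → skip
[6] flags=1000 → (cmp)
[7] flags=1000 LT?T → r5=0x7f
[8] flags=1000 PL?F → skip
[9] flags=1000 CC?T → r4=0x8d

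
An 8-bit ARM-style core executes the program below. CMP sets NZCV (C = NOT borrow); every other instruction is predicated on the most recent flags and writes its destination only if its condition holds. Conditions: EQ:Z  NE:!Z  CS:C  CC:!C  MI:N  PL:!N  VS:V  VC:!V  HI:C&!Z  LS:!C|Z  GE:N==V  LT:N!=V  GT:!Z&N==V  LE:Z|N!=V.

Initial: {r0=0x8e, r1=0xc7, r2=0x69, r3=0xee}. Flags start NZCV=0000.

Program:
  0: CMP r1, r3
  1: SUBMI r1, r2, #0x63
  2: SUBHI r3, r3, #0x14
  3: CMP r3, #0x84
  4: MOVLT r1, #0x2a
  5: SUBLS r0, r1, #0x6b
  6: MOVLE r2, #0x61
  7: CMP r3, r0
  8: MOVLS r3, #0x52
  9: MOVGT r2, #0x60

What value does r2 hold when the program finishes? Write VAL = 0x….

0: ✓ CMP  NZCV=1000
1: ✓ SUBMI  r1←0x06
2: · SUBHI
3: ✓ CMP  NZCV=0010
4: · MOVLT
5: · SUBLS
6: · MOVLE
7: ✓ CMP  NZCV=0010
8: · MOVLS
9: ✓ MOVGT  r2←0x60

VAL = 0x60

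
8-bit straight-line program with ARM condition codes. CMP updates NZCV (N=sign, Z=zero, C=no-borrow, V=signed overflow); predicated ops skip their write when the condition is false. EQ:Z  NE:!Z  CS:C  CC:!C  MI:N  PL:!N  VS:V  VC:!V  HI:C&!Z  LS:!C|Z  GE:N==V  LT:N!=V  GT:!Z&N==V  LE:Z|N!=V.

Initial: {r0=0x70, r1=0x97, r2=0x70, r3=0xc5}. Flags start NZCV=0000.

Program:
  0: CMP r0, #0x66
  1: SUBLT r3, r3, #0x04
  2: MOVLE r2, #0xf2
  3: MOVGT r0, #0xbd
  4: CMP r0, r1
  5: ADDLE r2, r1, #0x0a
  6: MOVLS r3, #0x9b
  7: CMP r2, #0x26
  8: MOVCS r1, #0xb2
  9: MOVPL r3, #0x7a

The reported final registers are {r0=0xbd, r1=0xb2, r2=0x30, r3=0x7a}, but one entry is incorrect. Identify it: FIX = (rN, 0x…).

[0] flags=0010 → (cmp)
[1] flags=0010 LT?F → skip
[2] flags=0010 LE?F → skip
[3] flags=0010 GT?T → r0=0xbd
[4] flags=0010 → (cmp)
[5] flags=0010 LE?F → skip
[6] flags=0010 LS?F → skip
[7] flags=0010 → (cmp)
[8] flags=0010 CS?T → r1=0xb2
[9] flags=0010 PL?T → r3=0x7a

FIX = (r2, 0x70)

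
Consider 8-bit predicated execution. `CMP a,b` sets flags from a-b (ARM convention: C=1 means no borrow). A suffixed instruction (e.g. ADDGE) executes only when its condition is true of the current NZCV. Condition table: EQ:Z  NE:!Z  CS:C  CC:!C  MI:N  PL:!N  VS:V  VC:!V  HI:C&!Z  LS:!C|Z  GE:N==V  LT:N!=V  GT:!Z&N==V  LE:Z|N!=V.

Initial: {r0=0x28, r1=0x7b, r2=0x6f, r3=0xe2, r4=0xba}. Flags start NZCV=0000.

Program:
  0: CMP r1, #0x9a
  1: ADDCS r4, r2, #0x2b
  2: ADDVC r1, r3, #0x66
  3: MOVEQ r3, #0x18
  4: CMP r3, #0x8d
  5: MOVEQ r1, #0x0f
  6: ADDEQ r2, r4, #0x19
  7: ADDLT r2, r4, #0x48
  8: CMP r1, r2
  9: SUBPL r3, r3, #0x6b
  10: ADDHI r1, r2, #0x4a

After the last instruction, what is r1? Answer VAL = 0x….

VAL = 0xb9

[0] flags=1001 → (cmp)
[1] flags=1001 CS?F → skip
[2] flags=1001 VC?F → skip
[3] flags=1001 EQ?F → skip
[4] flags=0010 → (cmp)
[5] flags=0010 EQ?F → skip
[6] flags=0010 EQ?F → skip
[7] flags=0010 LT?F → skip
[8] flags=0010 → (cmp)
[9] flags=0010 PL?T → r3=0x77
[10] flags=0010 HI?T → r1=0xb9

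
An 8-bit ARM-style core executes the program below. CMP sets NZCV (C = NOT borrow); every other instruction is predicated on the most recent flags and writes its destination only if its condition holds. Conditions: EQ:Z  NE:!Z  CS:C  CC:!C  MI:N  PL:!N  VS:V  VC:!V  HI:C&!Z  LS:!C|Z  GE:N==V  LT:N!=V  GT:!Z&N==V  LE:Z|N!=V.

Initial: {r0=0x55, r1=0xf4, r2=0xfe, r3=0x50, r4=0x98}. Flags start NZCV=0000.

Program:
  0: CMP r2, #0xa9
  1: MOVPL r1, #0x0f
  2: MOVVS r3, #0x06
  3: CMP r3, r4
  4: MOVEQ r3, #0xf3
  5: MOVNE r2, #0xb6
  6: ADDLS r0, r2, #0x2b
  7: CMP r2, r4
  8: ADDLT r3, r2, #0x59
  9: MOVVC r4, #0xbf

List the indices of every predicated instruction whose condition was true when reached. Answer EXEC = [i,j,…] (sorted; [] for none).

EXEC = [1,5,6,9]

0: ✓ CMP  NZCV=0010
1: ✓ MOVPL  r1←0x0f
2: · MOVVS
3: ✓ CMP  NZCV=1001
4: · MOVEQ
5: ✓ MOVNE  r2←0xb6
6: ✓ ADDLS  r0←0xe1
7: ✓ CMP  NZCV=0010
8: · ADDLT
9: ✓ MOVVC  r4←0xbf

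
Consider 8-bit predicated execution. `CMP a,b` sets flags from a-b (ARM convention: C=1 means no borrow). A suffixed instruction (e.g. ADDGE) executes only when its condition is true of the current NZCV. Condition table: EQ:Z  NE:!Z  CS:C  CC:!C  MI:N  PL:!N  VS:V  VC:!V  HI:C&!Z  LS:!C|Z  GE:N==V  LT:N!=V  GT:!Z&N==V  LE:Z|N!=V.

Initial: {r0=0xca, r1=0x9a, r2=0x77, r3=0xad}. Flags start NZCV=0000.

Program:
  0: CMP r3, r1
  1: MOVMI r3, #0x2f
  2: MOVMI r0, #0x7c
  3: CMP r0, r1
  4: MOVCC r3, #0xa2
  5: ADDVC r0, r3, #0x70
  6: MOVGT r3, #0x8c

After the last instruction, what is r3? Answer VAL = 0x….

0: ✓ CMP  NZCV=0010
1: · MOVMI
2: · MOVMI
3: ✓ CMP  NZCV=0010
4: · MOVCC
5: ✓ ADDVC  r0←0x1d
6: ✓ MOVGT  r3←0x8c

VAL = 0x8c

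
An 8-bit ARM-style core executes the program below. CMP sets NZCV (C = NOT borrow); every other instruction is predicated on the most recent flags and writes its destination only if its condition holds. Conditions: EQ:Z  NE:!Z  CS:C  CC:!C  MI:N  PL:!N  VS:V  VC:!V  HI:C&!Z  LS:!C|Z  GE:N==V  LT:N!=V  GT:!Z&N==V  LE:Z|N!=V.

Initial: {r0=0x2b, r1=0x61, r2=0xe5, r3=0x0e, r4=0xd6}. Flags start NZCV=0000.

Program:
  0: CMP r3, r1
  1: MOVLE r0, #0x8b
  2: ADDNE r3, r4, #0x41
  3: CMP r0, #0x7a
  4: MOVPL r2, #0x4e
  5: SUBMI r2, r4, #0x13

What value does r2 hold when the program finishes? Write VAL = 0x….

VAL = 0x4e

0: ✓ CMP  NZCV=1000
1: ✓ MOVLE  r0←0x8b
2: ✓ ADDNE  r3←0x17
3: ✓ CMP  NZCV=0011
4: ✓ MOVPL  r2←0x4e
5: · SUBMI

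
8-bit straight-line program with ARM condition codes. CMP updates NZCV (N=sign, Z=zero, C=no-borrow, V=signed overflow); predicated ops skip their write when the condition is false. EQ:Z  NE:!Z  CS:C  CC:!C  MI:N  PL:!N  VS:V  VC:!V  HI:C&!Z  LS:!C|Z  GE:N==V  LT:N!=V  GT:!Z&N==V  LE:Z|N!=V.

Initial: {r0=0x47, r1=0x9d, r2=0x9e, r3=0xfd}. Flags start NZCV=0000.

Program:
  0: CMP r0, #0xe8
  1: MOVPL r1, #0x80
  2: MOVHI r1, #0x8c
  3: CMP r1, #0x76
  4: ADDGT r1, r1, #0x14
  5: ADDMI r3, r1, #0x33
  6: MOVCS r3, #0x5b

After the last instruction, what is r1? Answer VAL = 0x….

0: ✓ CMP  NZCV=0000
1: ✓ MOVPL  r1←0x80
2: · MOVHI
3: ✓ CMP  NZCV=0011
4: · ADDGT
5: · ADDMI
6: ✓ MOVCS  r3←0x5b

VAL = 0x80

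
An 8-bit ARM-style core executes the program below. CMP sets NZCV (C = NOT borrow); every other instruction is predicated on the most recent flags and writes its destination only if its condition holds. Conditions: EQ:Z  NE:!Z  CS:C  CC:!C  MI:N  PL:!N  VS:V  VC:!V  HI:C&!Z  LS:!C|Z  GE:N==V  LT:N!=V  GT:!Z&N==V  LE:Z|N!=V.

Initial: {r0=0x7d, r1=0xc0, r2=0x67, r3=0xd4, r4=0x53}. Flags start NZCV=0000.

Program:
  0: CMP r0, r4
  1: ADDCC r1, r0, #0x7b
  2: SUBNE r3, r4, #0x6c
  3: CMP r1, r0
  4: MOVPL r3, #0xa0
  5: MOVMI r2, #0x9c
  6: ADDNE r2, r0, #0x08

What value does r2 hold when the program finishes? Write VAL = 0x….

VAL = 0x85

0: ✓ CMP  NZCV=0010
1: · ADDCC
2: ✓ SUBNE  r3←0xe7
3: ✓ CMP  NZCV=0011
4: ✓ MOVPL  r3←0xa0
5: · MOVMI
6: ✓ ADDNE  r2←0x85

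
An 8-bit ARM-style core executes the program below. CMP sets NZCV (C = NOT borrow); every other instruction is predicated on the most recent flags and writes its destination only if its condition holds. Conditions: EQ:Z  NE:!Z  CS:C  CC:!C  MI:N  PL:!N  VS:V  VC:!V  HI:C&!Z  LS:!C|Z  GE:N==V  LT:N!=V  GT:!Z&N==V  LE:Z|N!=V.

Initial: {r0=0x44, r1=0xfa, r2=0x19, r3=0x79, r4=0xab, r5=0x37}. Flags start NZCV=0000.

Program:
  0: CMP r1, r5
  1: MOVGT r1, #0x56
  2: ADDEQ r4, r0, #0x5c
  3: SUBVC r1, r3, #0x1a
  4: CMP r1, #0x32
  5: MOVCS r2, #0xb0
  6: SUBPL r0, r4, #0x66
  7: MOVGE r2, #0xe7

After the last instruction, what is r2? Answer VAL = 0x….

VAL = 0xe7

0: ✓ CMP  NZCV=1010
1: · MOVGT
2: · ADDEQ
3: ✓ SUBVC  r1←0x5f
4: ✓ CMP  NZCV=0010
5: ✓ MOVCS  r2←0xb0
6: ✓ SUBPL  r0←0x45
7: ✓ MOVGE  r2←0xe7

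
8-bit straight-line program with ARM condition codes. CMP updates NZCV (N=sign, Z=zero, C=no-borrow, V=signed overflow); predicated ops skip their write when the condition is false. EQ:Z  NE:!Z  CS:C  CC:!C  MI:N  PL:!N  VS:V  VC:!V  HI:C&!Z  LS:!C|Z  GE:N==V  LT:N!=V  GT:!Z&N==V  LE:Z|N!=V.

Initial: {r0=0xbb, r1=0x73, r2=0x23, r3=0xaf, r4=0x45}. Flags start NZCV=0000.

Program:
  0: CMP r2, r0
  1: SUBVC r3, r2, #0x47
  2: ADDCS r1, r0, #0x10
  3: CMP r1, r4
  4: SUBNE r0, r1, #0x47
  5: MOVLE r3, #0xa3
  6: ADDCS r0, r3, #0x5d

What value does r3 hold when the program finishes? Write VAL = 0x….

0: ✓ CMP  NZCV=0000
1: ✓ SUBVC  r3←0xdc
2: · ADDCS
3: ✓ CMP  NZCV=0010
4: ✓ SUBNE  r0←0x2c
5: · MOVLE
6: ✓ ADDCS  r0←0x39

VAL = 0xdc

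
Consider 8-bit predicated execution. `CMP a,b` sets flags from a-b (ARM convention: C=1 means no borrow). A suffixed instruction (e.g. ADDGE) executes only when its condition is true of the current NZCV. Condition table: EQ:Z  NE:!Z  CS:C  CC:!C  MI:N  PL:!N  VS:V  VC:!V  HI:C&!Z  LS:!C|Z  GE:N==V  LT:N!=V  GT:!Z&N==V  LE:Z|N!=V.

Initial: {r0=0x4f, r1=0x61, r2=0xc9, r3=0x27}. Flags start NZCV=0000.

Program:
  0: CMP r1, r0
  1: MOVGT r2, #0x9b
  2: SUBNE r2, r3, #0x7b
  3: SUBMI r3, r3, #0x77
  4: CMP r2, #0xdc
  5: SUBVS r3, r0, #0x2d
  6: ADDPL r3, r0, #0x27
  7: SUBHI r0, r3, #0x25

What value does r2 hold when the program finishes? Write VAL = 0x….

VAL = 0xac

[0] flags=0010 → (cmp)
[1] flags=0010 GT?T → r2=0x9b
[2] flags=0010 NE?T → r2=0xac
[3] flags=0010 MI?F → skip
[4] flags=1000 → (cmp)
[5] flags=1000 VS?F → skip
[6] flags=1000 PL?F → skip
[7] flags=1000 HI?F → skip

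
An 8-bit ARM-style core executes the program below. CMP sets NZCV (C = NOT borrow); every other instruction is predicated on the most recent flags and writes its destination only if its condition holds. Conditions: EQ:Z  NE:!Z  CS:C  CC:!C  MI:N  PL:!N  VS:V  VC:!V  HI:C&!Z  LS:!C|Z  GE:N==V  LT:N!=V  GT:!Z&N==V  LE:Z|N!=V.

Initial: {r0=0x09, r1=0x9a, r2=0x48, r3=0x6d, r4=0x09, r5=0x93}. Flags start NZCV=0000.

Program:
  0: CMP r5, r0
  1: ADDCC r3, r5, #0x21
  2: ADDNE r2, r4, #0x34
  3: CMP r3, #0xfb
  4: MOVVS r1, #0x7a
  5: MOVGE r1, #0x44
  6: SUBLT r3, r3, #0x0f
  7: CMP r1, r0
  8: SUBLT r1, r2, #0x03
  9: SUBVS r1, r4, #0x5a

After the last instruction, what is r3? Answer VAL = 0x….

VAL = 0x6d

[0] flags=1010 → (cmp)
[1] flags=1010 CC?F → skip
[2] flags=1010 NE?T → r2=0x3d
[3] flags=0000 → (cmp)
[4] flags=0000 VS?F → skip
[5] flags=0000 GE?T → r1=0x44
[6] flags=0000 LT?F → skip
[7] flags=0010 → (cmp)
[8] flags=0010 LT?F → skip
[9] flags=0010 VS?F → skip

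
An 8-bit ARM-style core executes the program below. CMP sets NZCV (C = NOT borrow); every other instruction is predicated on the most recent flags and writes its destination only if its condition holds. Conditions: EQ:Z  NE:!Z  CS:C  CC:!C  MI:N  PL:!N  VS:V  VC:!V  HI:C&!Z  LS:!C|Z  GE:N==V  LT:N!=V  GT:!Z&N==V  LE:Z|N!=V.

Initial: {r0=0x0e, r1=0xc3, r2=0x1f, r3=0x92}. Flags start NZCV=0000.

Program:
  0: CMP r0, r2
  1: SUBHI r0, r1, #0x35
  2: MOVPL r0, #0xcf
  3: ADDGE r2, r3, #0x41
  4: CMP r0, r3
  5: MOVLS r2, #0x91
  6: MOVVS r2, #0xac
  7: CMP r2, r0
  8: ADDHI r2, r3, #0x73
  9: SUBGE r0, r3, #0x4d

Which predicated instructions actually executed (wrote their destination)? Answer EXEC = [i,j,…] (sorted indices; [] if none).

[0] flags=1000 → (cmp)
[1] flags=1000 HI?F → skip
[2] flags=1000 PL?F → skip
[3] flags=1000 GE?F → skip
[4] flags=0000 → (cmp)
[5] flags=0000 LS?T → r2=0x91
[6] flags=0000 VS?F → skip
[7] flags=1010 → (cmp)
[8] flags=1010 HI?T → r2=0x05
[9] flags=1010 GE?F → skip

EXEC = [5,8]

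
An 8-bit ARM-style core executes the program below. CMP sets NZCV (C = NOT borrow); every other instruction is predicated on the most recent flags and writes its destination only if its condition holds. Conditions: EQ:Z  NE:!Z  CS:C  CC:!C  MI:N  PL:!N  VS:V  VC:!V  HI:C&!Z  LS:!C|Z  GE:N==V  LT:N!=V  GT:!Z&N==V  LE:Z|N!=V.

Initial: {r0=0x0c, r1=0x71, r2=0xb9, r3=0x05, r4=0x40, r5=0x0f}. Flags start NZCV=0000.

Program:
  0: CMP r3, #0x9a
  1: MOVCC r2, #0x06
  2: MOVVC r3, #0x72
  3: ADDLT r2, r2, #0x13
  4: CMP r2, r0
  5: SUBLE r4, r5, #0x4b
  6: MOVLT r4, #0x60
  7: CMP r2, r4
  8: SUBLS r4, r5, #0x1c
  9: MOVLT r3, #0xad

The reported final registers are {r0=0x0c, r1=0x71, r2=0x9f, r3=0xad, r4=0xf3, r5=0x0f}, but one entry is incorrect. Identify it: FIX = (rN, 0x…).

[0] flags=0000 → (cmp)
[1] flags=0000 CC?T → r2=0x06
[2] flags=0000 VC?T → r3=0x72
[3] flags=0000 LT?F → skip
[4] flags=1000 → (cmp)
[5] flags=1000 LE?T → r4=0xc4
[6] flags=1000 LT?T → r4=0x60
[7] flags=1000 → (cmp)
[8] flags=1000 LS?T → r4=0xf3
[9] flags=1000 LT?T → r3=0xad

FIX = (r2, 0x06)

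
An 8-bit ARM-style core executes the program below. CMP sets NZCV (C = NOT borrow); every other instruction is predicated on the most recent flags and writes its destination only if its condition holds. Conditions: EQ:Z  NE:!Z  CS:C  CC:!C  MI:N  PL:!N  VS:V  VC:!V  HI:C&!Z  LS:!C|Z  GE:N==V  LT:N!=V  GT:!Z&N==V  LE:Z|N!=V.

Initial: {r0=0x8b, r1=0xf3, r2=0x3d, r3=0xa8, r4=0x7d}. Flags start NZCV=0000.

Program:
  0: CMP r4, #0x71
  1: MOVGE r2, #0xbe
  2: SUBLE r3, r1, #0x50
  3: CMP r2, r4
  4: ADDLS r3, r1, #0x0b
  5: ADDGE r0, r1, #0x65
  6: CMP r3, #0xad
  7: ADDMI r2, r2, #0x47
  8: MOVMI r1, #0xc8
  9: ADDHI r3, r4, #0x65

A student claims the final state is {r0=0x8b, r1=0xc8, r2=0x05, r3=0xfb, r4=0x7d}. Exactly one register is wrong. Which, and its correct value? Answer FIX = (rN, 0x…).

[0] flags=0010 → (cmp)
[1] flags=0010 GE?T → r2=0xbe
[2] flags=0010 LE?F → skip
[3] flags=0011 → (cmp)
[4] flags=0011 LS?F → skip
[5] flags=0011 GE?F → skip
[6] flags=1000 → (cmp)
[7] flags=1000 MI?T → r2=0x05
[8] flags=1000 MI?T → r1=0xc8
[9] flags=1000 HI?F → skip

FIX = (r3, 0xa8)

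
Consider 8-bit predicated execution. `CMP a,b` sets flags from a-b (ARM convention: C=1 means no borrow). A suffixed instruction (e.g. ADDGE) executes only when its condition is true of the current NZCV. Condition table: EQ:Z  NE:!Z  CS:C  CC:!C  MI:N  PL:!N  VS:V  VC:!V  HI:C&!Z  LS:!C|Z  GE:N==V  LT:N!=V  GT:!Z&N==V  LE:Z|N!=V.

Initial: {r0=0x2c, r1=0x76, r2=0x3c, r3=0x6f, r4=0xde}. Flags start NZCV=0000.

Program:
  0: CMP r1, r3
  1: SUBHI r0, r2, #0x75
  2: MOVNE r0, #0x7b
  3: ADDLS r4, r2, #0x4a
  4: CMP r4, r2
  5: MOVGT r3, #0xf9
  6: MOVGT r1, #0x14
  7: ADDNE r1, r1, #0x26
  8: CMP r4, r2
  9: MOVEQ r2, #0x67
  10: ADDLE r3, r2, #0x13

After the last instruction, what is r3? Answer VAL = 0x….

VAL = 0x4f

0: ✓ CMP  NZCV=0010
1: ✓ SUBHI  r0←0xc7
2: ✓ MOVNE  r0←0x7b
3: · ADDLS
4: ✓ CMP  NZCV=1010
5: · MOVGT
6: · MOVGT
7: ✓ ADDNE  r1←0x9c
8: ✓ CMP  NZCV=1010
9: · MOVEQ
10: ✓ ADDLE  r3←0x4f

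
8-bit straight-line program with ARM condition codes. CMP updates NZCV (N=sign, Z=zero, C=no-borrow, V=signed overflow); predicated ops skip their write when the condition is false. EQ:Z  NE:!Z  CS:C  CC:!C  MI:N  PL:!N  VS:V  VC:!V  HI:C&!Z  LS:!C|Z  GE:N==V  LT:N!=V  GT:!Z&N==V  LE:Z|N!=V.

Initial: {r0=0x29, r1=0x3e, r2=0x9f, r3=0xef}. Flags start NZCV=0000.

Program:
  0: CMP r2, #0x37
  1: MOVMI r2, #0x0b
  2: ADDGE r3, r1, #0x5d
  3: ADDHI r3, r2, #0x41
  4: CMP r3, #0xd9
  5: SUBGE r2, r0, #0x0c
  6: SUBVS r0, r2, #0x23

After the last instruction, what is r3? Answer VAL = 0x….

VAL = 0xe0

0: ✓ CMP  NZCV=0011
1: · MOVMI
2: · ADDGE
3: ✓ ADDHI  r3←0xe0
4: ✓ CMP  NZCV=0010
5: ✓ SUBGE  r2←0x1d
6: · SUBVS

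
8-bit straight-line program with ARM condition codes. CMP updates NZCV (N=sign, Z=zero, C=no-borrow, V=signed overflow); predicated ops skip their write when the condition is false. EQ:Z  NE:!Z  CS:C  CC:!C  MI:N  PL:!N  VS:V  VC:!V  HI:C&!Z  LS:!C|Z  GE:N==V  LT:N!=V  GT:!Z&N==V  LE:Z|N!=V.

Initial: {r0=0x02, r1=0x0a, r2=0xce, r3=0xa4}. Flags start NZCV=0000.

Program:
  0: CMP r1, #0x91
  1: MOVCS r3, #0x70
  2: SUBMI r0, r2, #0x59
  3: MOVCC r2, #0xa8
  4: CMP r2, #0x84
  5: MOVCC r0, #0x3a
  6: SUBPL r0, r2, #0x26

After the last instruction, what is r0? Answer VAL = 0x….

VAL = 0x82

[0] flags=0000 → (cmp)
[1] flags=0000 CS?F → skip
[2] flags=0000 MI?F → skip
[3] flags=0000 CC?T → r2=0xa8
[4] flags=0010 → (cmp)
[5] flags=0010 CC?F → skip
[6] flags=0010 PL?T → r0=0x82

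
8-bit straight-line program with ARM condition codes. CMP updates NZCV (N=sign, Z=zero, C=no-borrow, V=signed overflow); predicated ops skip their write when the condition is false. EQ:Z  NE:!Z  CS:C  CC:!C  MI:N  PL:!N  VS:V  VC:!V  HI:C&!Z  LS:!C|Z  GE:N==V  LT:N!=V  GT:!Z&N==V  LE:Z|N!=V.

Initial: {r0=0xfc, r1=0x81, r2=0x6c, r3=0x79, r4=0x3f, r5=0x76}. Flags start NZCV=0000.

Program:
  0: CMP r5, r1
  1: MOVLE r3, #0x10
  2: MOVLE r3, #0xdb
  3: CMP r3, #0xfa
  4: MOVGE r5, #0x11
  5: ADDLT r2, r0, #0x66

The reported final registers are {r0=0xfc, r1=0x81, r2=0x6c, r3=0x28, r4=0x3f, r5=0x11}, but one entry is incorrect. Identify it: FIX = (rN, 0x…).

FIX = (r3, 0x79)

[0] flags=1001 → (cmp)
[1] flags=1001 LE?F → skip
[2] flags=1001 LE?F → skip
[3] flags=0000 → (cmp)
[4] flags=0000 GE?T → r5=0x11
[5] flags=0000 LT?F → skip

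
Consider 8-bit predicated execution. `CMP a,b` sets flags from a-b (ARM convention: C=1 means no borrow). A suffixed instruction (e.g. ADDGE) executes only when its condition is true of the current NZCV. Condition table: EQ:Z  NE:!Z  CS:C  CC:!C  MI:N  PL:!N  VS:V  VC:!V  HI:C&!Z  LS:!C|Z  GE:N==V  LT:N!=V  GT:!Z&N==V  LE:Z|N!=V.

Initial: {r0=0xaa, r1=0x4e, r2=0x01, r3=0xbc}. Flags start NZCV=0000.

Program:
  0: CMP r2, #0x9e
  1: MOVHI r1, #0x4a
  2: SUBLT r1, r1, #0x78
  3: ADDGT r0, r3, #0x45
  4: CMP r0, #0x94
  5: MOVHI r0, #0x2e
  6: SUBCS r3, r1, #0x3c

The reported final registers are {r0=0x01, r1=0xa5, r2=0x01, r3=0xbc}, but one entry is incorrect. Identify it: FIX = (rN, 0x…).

[0] flags=0000 → (cmp)
[1] flags=0000 HI?F → skip
[2] flags=0000 LT?F → skip
[3] flags=0000 GT?T → r0=0x01
[4] flags=0000 → (cmp)
[5] flags=0000 HI?F → skip
[6] flags=0000 CS?F → skip

FIX = (r1, 0x4e)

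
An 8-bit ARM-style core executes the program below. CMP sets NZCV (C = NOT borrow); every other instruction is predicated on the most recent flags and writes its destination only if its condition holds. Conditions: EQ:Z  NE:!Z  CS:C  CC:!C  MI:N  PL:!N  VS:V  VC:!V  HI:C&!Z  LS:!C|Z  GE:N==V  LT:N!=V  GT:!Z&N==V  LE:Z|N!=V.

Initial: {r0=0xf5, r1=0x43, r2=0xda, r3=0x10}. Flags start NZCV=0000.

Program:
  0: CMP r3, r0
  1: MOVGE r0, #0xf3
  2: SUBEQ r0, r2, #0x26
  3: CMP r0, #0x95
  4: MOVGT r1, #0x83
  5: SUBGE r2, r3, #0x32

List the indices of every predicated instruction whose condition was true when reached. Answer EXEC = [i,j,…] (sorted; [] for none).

[0] flags=0000 → (cmp)
[1] flags=0000 GE?T → r0=0xf3
[2] flags=0000 EQ?F → skip
[3] flags=0010 → (cmp)
[4] flags=0010 GT?T → r1=0x83
[5] flags=0010 GE?T → r2=0xde

EXEC = [1,4,5]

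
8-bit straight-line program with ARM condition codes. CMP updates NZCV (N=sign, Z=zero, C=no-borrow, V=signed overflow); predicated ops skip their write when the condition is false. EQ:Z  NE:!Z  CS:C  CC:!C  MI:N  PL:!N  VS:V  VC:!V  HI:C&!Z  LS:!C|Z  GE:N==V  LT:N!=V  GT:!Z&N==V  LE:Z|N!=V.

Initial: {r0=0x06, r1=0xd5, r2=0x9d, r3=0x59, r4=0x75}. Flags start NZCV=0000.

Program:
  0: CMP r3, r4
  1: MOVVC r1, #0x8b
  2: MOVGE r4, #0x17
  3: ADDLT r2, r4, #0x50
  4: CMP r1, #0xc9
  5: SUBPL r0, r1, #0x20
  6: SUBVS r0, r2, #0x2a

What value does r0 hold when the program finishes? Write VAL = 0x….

0: ✓ CMP  NZCV=1000
1: ✓ MOVVC  r1←0x8b
2: · MOVGE
3: ✓ ADDLT  r2←0xc5
4: ✓ CMP  NZCV=1000
5: · SUBPL
6: · SUBVS

VAL = 0x06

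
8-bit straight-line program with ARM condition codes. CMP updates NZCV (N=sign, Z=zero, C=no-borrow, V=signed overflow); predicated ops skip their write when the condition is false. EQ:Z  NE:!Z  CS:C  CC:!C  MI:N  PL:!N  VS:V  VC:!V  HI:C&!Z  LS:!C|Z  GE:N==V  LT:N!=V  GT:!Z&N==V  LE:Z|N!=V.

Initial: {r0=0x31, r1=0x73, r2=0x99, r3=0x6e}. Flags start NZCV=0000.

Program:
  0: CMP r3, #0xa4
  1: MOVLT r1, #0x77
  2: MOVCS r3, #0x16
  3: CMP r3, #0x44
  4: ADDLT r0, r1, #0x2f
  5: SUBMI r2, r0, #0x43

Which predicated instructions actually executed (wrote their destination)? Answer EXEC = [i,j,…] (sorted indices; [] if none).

0: ✓ CMP  NZCV=1001
1: · MOVLT
2: · MOVCS
3: ✓ CMP  NZCV=0010
4: · ADDLT
5: · SUBMI

EXEC = []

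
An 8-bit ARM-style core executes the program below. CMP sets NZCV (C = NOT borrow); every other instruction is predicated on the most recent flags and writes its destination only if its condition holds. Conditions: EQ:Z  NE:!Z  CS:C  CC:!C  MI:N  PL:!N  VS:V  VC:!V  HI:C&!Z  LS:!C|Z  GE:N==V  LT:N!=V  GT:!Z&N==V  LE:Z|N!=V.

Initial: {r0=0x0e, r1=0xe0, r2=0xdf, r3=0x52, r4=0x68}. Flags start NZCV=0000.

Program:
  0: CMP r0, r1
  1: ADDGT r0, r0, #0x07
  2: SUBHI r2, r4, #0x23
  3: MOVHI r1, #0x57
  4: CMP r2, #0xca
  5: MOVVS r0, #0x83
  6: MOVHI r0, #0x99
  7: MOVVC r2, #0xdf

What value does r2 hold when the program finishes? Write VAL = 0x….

VAL = 0xdf

0: ✓ CMP  NZCV=0000
1: ✓ ADDGT  r0←0x15
2: · SUBHI
3: · MOVHI
4: ✓ CMP  NZCV=0010
5: · MOVVS
6: ✓ MOVHI  r0←0x99
7: ✓ MOVVC  r2←0xdf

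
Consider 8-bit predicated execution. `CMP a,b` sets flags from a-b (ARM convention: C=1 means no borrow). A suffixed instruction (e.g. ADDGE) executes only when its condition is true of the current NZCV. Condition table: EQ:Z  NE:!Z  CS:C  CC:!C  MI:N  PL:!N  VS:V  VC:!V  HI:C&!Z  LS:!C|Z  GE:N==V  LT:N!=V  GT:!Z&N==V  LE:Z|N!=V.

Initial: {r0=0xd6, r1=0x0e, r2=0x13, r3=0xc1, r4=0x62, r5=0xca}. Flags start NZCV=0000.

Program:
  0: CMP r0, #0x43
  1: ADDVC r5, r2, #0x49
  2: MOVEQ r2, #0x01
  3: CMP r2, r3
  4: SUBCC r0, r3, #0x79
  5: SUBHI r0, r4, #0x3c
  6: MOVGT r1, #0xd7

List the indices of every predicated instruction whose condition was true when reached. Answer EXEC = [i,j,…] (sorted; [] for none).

EXEC = [1,4,6]

0: ✓ CMP  NZCV=1010
1: ✓ ADDVC  r5←0x5c
2: · MOVEQ
3: ✓ CMP  NZCV=0000
4: ✓ SUBCC  r0←0x48
5: · SUBHI
6: ✓ MOVGT  r1←0xd7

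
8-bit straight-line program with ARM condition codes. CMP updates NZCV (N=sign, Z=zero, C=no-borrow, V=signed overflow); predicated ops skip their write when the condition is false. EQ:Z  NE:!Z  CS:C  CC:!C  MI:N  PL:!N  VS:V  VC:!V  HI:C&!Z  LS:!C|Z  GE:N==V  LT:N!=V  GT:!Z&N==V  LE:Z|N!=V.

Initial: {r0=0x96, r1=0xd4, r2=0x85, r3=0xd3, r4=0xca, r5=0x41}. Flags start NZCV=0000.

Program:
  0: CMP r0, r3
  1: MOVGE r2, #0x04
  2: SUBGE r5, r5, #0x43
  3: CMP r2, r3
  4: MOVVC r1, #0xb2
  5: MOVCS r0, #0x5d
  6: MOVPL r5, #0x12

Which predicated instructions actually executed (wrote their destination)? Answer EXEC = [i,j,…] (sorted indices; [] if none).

[0] flags=1000 → (cmp)
[1] flags=1000 GE?F → skip
[2] flags=1000 GE?F → skip
[3] flags=1000 → (cmp)
[4] flags=1000 VC?T → r1=0xb2
[5] flags=1000 CS?F → skip
[6] flags=1000 PL?F → skip

EXEC = [4]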